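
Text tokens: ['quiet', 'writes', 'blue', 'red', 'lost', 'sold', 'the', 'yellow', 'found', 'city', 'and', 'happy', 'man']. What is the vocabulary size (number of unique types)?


Listing all tokens and tracking unique types:
  Token 1: 'quiet' -> NEW (unique so far: 1)
  Token 2: 'writes' -> NEW (unique so far: 2)
  Token 3: 'blue' -> NEW (unique so far: 3)
  Token 4: 'red' -> NEW (unique so far: 4)
  Token 5: 'lost' -> NEW (unique so far: 5)
  Token 6: 'sold' -> NEW (unique so far: 6)
  Token 7: 'the' -> NEW (unique so far: 7)
  Token 8: 'yellow' -> NEW (unique so far: 8)
  Token 9: 'found' -> NEW (unique so far: 9)
  Token 10: 'city' -> NEW (unique so far: 10)
  Token 11: 'and' -> NEW (unique so far: 11)
  Token 12: 'happy' -> NEW (unique so far: 12)
  Token 13: 'man' -> NEW (unique so far: 13)
Unique types: ('and', 'blue', 'city', 'found', 'happy', 'lost', 'man', 'quiet', 'red', 'sold', 'the', 'writes', 'yellow')
Vocabulary size: 13

13


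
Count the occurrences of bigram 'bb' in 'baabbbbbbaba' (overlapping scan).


Scanning 'baabbbbbbaba' for bigram 'bb':
  Position 0: 'ba' -> no
  Position 1: 'aa' -> no
  Position 2: 'ab' -> no
  Position 3: 'bb' -> MATCH
  Position 4: 'bb' -> MATCH
  Position 5: 'bb' -> MATCH
  Position 6: 'bb' -> MATCH
  Position 7: 'bb' -> MATCH
  Position 8: 'ba' -> no
  Position 9: 'ab' -> no
  Position 10: 'ba' -> no
Total matches: 5

5


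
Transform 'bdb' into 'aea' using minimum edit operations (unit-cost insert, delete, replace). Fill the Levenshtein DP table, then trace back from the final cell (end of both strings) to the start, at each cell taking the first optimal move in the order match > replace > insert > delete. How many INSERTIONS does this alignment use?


Edit distance = 3. Backtracking from cell (3, 3) with preference match > replace > insert > delete,
then listing the resulting alignment 'bdb' -> 'aea' left to right:
  Step 1: replace b->a
  Step 2: replace d->e
  Step 3: replace b->a
Total insertions: 0

0


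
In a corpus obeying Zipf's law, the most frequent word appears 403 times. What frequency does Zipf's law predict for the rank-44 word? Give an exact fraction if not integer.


Zipf's law: freq(rank) = f1 / rank
f1 = 403, rank = 44
freq = 403 / 44
GCD(403, 44) = 1
Simplified: 403/44

403/44


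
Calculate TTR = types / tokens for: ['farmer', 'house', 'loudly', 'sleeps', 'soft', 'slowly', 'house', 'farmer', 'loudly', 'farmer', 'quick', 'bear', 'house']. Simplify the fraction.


Tokens: 13
Unique types: ('bear', 'farmer', 'house', 'loudly', 'quick', 'sleeps', 'slowly', 'soft') = 8
TTR = 8/13
Already in lowest terms.

8/13


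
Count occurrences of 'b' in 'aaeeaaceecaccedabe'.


Scanning 'aaeeaaceecaccedabe' for 'b':
  Position 16: 'b' -> MATCH (count: 1)
Total occurrences of 'b': 1

1


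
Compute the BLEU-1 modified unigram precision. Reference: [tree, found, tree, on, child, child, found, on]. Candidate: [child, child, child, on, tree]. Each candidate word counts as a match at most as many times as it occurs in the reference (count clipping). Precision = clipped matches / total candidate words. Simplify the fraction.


Reference word counts: {'child': 2, 'found': 2, 'on': 2, 'tree': 2}
Checking each candidate word (with clipping):
  'child' -> in reference (ref count 2, used 1/2) -> match (matches: 1)
  'child' -> in reference (ref count 2, used 2/2) -> match (matches: 2)
  'child' -> ref count 2 already used up (2/2) -> clipped, no match (matches: 2)
  'on' -> in reference (ref count 2, used 1/2) -> match (matches: 3)
  'tree' -> in reference (ref count 2, used 1/2) -> match (matches: 4)
Clipped matches: 4, Candidate length: 5
Precision = 4/5

4/5


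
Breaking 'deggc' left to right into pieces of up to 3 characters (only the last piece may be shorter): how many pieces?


'deggc' has 5 characters.
Chunking with max size 3:
  Chunk 1: 'deg' (positions 0-2)
  Chunk 2: 'gc' (positions 3-4)
Total chunks: ceil(5 / 3) = 2

2


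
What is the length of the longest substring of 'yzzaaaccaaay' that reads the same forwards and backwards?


Scanning 'yzzaaaccaaay' for palindromic substrings.
Substring at positions 3-10: 'aaaccaaa'.
Check: reverse('aaaccaaa') = 'aaaccaaa' -> palindrome confirmed.
Neighbouring characters ('z' / 'y') break symmetry, so it cannot extend further.
No longer palindromic substring exists; longest length = 8

8


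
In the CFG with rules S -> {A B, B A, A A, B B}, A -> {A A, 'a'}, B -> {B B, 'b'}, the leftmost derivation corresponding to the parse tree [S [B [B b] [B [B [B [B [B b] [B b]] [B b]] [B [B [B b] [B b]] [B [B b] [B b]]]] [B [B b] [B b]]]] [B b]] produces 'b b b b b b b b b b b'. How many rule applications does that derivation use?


Every bracketed nonterminal node [X ...] in the tree is produced by exactly one rule application.
Reading the tree off as a leftmost derivation:
  Step 1: S  =>  B B   (applied S -> B B)
  Step 2: B B  =>  B B B   (applied B -> B B)
  Step 3: B B B  =>  b B B   (applied B -> b)
  Step 4: b B B  =>  b B B B   (applied B -> B B)
  Step 5: b B B B  =>  b B B B B   (applied B -> B B)
  Step 6: b B B B B  =>  b B B B B B   (applied B -> B B)
  Step 7: b B B B B B  =>  b B B B B B B   (applied B -> B B)
  Step 8: b B B B B B B  =>  b b B B B B B   (applied B -> b)
  Step 9: b b B B B B B  =>  b b b B B B B   (applied B -> b)
  Step 10: b b b B B B B  =>  b b b b B B B   (applied B -> b)
  Step 11: b b b b B B B  =>  b b b b B B B B   (applied B -> B B)
  Step 12: b b b b B B B B  =>  b b b b B B B B B   (applied B -> B B)
  Step 13: b b b b B B B B B  =>  b b b b b B B B B   (applied B -> b)
  Step 14: b b b b b B B B B  =>  b b b b b b B B B   (applied B -> b)
  Step 15: b b b b b b B B B  =>  b b b b b b B B B B   (applied B -> B B)
  Step 16: b b b b b b B B B B  =>  b b b b b b b B B B   (applied B -> b)
  Step 17: b b b b b b b B B B  =>  b b b b b b b b B B   (applied B -> b)
  Step 18: b b b b b b b b B B  =>  b b b b b b b b B B B   (applied B -> B B)
  Step 19: b b b b b b b b B B B  =>  b b b b b b b b b B B   (applied B -> b)
  Step 20: b b b b b b b b b B B  =>  b b b b b b b b b b B   (applied B -> b)
  Step 21: b b b b b b b b b b B  =>  b b b b b b b b b b b   (applied B -> b)
Final yield: b b b b b b b b b b b
Total rewrite steps: 21

21


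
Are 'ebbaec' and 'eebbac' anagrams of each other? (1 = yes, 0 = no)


Sort characters of 'ebbaec': 'abbcee'
Sort characters of 'eebbac': 'abbcee'
Sorted forms match -> they ARE anagrams
Result: 1

1


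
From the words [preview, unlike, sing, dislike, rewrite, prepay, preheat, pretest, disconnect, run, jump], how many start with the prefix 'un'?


Checking each word for prefix 'un':
  'preview' -> no (count: 0)
  'unlike' -> YES, starts with 'un' (count: 1)
  'sing' -> no (count: 1)
  'dislike' -> no (count: 1)
  'rewrite' -> no (count: 1)
  'prepay' -> no (count: 1)
  'preheat' -> no (count: 1)
  'pretest' -> no (count: 1)
  'disconnect' -> no (count: 1)
  'run' -> no (count: 1)
  'jump' -> no (count: 1)
Total with prefix 'un': 1

1


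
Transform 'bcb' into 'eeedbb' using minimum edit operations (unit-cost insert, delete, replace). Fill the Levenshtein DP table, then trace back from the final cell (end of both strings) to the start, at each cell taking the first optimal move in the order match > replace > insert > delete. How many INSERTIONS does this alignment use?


Edit distance = 5. Backtracking from cell (3, 6) with preference match > replace > insert > delete,
then listing the resulting alignment 'bcb' -> 'eeedbb' left to right:
  Step 1: insert 'e' [insertion #1]
  Step 2: insert 'e' [insertion #2]
  Step 3: insert 'e' [insertion #3]
  Step 4: replace b->d
  Step 5: replace c->b
  Step 6: keep 'b'
Total insertions: 3

3


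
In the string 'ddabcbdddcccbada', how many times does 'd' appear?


Scanning 'ddabcbdddcccbada' for 'd':
  Position 0: 'd' -> MATCH (count: 1)
  Position 1: 'd' -> MATCH (count: 2)
  Position 6: 'd' -> MATCH (count: 3)
  Position 7: 'd' -> MATCH (count: 4)
  Position 8: 'd' -> MATCH (count: 5)
  Position 14: 'd' -> MATCH (count: 6)
Total occurrences of 'd': 6

6


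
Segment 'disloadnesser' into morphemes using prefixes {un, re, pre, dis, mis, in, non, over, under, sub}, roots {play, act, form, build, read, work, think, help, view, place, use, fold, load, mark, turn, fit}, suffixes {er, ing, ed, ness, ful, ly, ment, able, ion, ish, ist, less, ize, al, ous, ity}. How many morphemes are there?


Segmenting 'disloadnesser' against the inventory:
  'dis' -> prefix (morpheme 1)
  'load' -> root (morpheme 2)
  'ness' -> suffix (morpheme 3)
  'er' -> suffix (morpheme 4)
Total morphemes: 4

4


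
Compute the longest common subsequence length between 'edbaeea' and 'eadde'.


DP table for LCS of 'edbaeea' and 'eadde':
       e  a  d  d  e
    0  0  0  0  0  0
  e 0  1  1  1  1  1
  d 0  1  1  2  2  2
  b 0  1  1  2  2  2
  a 0  1  2  2  2  2
  e 0  1  2  2  2  3
  e 0  1  2  2  2  3
  a 0  1  2  2  2  3
LCS: 'ede'
LCS length = 3

3


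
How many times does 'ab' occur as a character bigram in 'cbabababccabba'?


Scanning 'cbabababccabba' for bigram 'ab':
  Position 0: 'cb' -> no
  Position 1: 'ba' -> no
  Position 2: 'ab' -> MATCH
  Position 3: 'ba' -> no
  Position 4: 'ab' -> MATCH
  Position 5: 'ba' -> no
  Position 6: 'ab' -> MATCH
  Position 7: 'bc' -> no
  Position 8: 'cc' -> no
  Position 9: 'ca' -> no
  Position 10: 'ab' -> MATCH
  Position 11: 'bb' -> no
  Position 12: 'ba' -> no
Total matches: 4

4


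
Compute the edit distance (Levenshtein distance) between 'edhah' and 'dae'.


Building DP table for s1='edhah' (len 5) and s2='dae' (len 3):
       d  a  e
    0  1  2  3
  e 1  1  2  2
  d 2  1  2  3
  h 3  2  2  3
  a 4  3  2  3
  h 5  4  3  3
Edit distance = dp[5][3] = 3

3


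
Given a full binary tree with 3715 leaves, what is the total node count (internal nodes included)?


Leaf nodes (terminals): 3715
Internal nodes = n - 1 = 3715 - 1 = 3714
Total = leaves + internal = 3715 + 3714 = 7429

7429


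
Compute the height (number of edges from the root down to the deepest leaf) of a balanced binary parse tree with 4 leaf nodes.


In a balanced binary tree with n leaves the deepest leaf is ceil(log2(n)) edges below the root.
log2(4) = 2.0000
ceil(2.0000) = 2
height (edges) = 2

2


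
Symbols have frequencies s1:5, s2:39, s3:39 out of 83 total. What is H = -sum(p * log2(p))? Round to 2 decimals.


Computing entropy H = -sum(p_i * log2(p_i)):
  s1: p = 5/83 = 0.0602, -p*log2(p) = 0.2442
  s2: p = 39/83 = 0.4699, -p*log2(p) = 0.5120
  s3: p = 39/83 = 0.4699, -p*log2(p) = 0.5120
H = sum of terms = 1.2682
Rounded to 2 decimals: 1.27

1.27


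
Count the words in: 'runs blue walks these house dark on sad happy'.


Counting words by splitting on spaces:
  Word 1: 'runs'
  Word 2: 'blue'
  Word 3: 'walks'
  Word 4: 'these'
  Word 5: 'house'
  Word 6: 'dark'
  Word 7: 'on'
  Word 8: 'sad'
  Word 9: 'happy'
Total words: 9

9


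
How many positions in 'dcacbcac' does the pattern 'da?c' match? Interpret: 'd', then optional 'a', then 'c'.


Pattern: da?c means 'd', then optional 'a', then 'c'.
Scanning 'dcacbcac' position-by-position:
  Pos 0: window 'dca' -> MATCH
  Pos 1: window 'cac' -> no
  Pos 2: window 'acb' -> no
  Pos 3: window 'cbc' -> no
  Pos 4: window 'bca' -> no
  Pos 5: window 'cac' -> no
  Pos 6: window 'ac' -> no
  Pos 7: window 'c' -> no
Total matches: 1

1


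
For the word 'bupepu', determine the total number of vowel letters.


Scanning each character of 'bupepu':
  Position 1: 'b' -> consonant (running count: 0)
  Position 2: 'u' -> vowel (running count: 1)
  Position 3: 'p' -> consonant (running count: 1)
  Position 4: 'e' -> vowel (running count: 2)
  Position 5: 'p' -> consonant (running count: 2)
  Position 6: 'u' -> vowel (running count: 3)
Total vowels: 3

3


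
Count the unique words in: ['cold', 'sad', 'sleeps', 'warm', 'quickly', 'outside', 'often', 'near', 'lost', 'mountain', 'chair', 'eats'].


Listing all tokens and tracking unique types:
  Token 1: 'cold' -> NEW (unique so far: 1)
  Token 2: 'sad' -> NEW (unique so far: 2)
  Token 3: 'sleeps' -> NEW (unique so far: 3)
  Token 4: 'warm' -> NEW (unique so far: 4)
  Token 5: 'quickly' -> NEW (unique so far: 5)
  Token 6: 'outside' -> NEW (unique so far: 6)
  Token 7: 'often' -> NEW (unique so far: 7)
  Token 8: 'near' -> NEW (unique so far: 8)
  Token 9: 'lost' -> NEW (unique so far: 9)
  Token 10: 'mountain' -> NEW (unique so far: 10)
  Token 11: 'chair' -> NEW (unique so far: 11)
  Token 12: 'eats' -> NEW (unique so far: 12)
Unique types: ('chair', 'cold', 'eats', 'lost', 'mountain', 'near', 'often', 'outside', 'quickly', 'sad', 'sleeps', 'warm')
Vocabulary size: 12

12


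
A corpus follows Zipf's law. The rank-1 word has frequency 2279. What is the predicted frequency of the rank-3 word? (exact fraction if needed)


Zipf's law: freq(rank) = f1 / rank
f1 = 2279, rank = 3
freq = 2279 / 3
GCD(2279, 3) = 1
Simplified: 2279/3

2279/3


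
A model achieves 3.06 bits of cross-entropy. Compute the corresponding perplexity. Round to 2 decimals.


Perplexity formula: PP = 2^H
H = 3.06
PP = 2^3.06
Decompose: 2^3.06 = 2^3 * 2^0.06
2^3 = 8, 2^0.06 ~ 1.0424658
PP ~ 8 * 1.0424658 = 8.3397264
Rounded to 2 decimals: 8.34

8.34


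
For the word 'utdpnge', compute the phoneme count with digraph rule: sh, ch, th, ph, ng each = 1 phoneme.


Parsing 'utdpnge' greedily, digraphs first:
  'u' -> vowel phoneme (phonemes so far: 1)
  't' -> consonant phoneme (phonemes so far: 2)
  'd' -> consonant phoneme (phonemes so far: 3)
  'p' -> consonant phoneme (phonemes so far: 4)
  'ng' -> digraph (1 consonant phoneme) (phonemes so far: 5)
  'e' -> vowel phoneme (phonemes so far: 6)
Total phonemes: 6

6


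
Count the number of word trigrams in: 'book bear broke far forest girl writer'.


Word trigrams from [7] words:
  Trigram 1: (book bear broke)
  Trigram 2: (bear broke far)
  Trigram 3: (broke far forest)
  Trigram 4: (far forest girl)
  Trigram 5: (forest girl writer)
Total word trigrams: 7 - 2 = 5

5


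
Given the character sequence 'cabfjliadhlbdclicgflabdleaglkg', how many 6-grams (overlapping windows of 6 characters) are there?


String 'cabfjliadhlbdclicgflabdleaglkg' has length L = 30.
Number of overlapping n-grams = L - n + 1
Substituting: 30 - 6 + 1 = 25

25


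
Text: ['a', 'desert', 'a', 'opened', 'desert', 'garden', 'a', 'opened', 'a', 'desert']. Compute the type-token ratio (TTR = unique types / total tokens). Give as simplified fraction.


Tokens: 10
Unique types: ('a', 'desert', 'garden', 'opened') = 4
TTR = 4/10
Simplify: divide both by 2 -> 2/5
TTR = 2/5

2/5


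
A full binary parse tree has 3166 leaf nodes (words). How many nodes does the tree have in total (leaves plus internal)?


Leaf nodes (terminals): 3166
Internal nodes = n - 1 = 3166 - 1 = 3165
Total = leaves + internal = 3166 + 3165 = 6331

6331


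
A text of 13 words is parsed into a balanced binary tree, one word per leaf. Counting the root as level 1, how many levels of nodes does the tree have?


In a balanced binary tree with n leaves the deepest leaf is ceil(log2(n)) edges below the root,
so counting node levels inclusive of root and leaves gives ceil(log2(n)) + 1 levels.
log2(13) = 3.7004
ceil(3.7004) = 4
levels = 4 + 1 = 5

5


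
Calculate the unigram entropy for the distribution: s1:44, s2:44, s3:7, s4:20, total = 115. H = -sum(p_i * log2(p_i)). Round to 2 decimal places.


Computing entropy H = -sum(p_i * log2(p_i)):
  s1: p = 44/115 = 0.3826, -p*log2(p) = 0.5303
  s2: p = 44/115 = 0.3826, -p*log2(p) = 0.5303
  s3: p = 7/115 = 0.0609, -p*log2(p) = 0.2458
  s4: p = 20/115 = 0.1739, -p*log2(p) = 0.4389
H = sum of terms = 1.7453
Rounded to 2 decimals: 1.75

1.75


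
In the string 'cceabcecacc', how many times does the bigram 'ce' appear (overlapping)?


Scanning 'cceabcecacc' for bigram 'ce':
  Position 0: 'cc' -> no
  Position 1: 'ce' -> MATCH
  Position 2: 'ea' -> no
  Position 3: 'ab' -> no
  Position 4: 'bc' -> no
  Position 5: 'ce' -> MATCH
  Position 6: 'ec' -> no
  Position 7: 'ca' -> no
  Position 8: 'ac' -> no
  Position 9: 'cc' -> no
Total matches: 2

2


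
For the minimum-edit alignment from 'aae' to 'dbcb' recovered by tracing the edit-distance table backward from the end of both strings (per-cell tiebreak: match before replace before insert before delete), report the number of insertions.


Edit distance = 4. Backtracking from cell (3, 4) with preference match > replace > insert > delete,
then listing the resulting alignment 'aae' -> 'dbcb' left to right:
  Step 1: insert 'd' [insertion #1]
  Step 2: replace a->b
  Step 3: replace a->c
  Step 4: replace e->b
Total insertions: 1

1


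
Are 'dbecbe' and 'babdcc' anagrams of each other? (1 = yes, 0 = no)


Sort characters of 'dbecbe': 'bbcdee'
Sort characters of 'babdcc': 'abbccd'
Sorted forms differ -> they are NOT anagrams
Result: 0

0


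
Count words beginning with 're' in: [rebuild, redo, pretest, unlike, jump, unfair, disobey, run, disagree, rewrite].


Checking each word for prefix 're':
  'rebuild' -> YES, starts with 're' (count: 1)
  'redo' -> YES, starts with 're' (count: 2)
  'pretest' -> no (count: 2)
  'unlike' -> no (count: 2)
  'jump' -> no (count: 2)
  'unfair' -> no (count: 2)
  'disobey' -> no (count: 2)
  'run' -> no (count: 2)
  'disagree' -> no (count: 2)
  'rewrite' -> YES, starts with 're' (count: 3)
Total with prefix 're': 3

3


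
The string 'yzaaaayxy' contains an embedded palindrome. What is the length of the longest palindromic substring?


Scanning 'yzaaaayxy' for palindromic substrings.
Substring at positions 2-5: 'aaaa'.
Check: reverse('aaaa') = 'aaaa' -> palindrome confirmed.
Neighbouring characters ('z' / 'y') break symmetry, so it cannot extend further.
No longer palindromic substring exists; longest length = 4

4


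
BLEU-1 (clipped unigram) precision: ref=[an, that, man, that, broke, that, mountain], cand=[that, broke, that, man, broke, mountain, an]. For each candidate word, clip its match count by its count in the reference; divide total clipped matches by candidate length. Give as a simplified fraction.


Reference word counts: {'an': 1, 'broke': 1, 'man': 1, 'mountain': 1, 'that': 3}
Checking each candidate word (with clipping):
  'that' -> in reference (ref count 3, used 1/3) -> match (matches: 1)
  'broke' -> in reference (ref count 1, used 1/1) -> match (matches: 2)
  'that' -> in reference (ref count 3, used 2/3) -> match (matches: 3)
  'man' -> in reference (ref count 1, used 1/1) -> match (matches: 4)
  'broke' -> ref count 1 already used up (1/1) -> clipped, no match (matches: 4)
  'mountain' -> in reference (ref count 1, used 1/1) -> match (matches: 5)
  'an' -> in reference (ref count 1, used 1/1) -> match (matches: 6)
Clipped matches: 6, Candidate length: 7
Precision = 6/7

6/7


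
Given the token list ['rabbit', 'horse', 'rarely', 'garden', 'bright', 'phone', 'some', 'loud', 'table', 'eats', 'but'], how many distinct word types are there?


Listing all tokens and tracking unique types:
  Token 1: 'rabbit' -> NEW (unique so far: 1)
  Token 2: 'horse' -> NEW (unique so far: 2)
  Token 3: 'rarely' -> NEW (unique so far: 3)
  Token 4: 'garden' -> NEW (unique so far: 4)
  Token 5: 'bright' -> NEW (unique so far: 5)
  Token 6: 'phone' -> NEW (unique so far: 6)
  Token 7: 'some' -> NEW (unique so far: 7)
  Token 8: 'loud' -> NEW (unique so far: 8)
  Token 9: 'table' -> NEW (unique so far: 9)
  Token 10: 'eats' -> NEW (unique so far: 10)
  Token 11: 'but' -> NEW (unique so far: 11)
Unique types: ('bright', 'but', 'eats', 'garden', 'horse', 'loud', 'phone', 'rabbit', 'rarely', 'some', 'table')
Vocabulary size: 11

11


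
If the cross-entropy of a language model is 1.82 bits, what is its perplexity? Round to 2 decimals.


Perplexity formula: PP = 2^H
H = 1.82
PP = 2^1.82
Decompose: 2^1.82 = 2^1 * 2^0.82
2^1 = 2, 2^0.82 ~ 1.7654060
PP ~ 2 * 1.7654060 = 3.5308120
Rounded to 2 decimals: 3.53

3.53


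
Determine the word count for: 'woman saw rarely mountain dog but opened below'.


Counting words by splitting on spaces:
  Word 1: 'woman'
  Word 2: 'saw'
  Word 3: 'rarely'
  Word 4: 'mountain'
  Word 5: 'dog'
  Word 6: 'but'
  Word 7: 'opened'
  Word 8: 'below'
Total words: 8

8


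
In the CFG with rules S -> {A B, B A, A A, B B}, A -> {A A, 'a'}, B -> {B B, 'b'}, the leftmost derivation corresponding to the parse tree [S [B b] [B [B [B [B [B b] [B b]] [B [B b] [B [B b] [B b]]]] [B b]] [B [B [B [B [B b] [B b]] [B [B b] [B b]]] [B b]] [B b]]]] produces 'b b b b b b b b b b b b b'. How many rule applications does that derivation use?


Every bracketed nonterminal node [X ...] in the tree is produced by exactly one rule application.
Reading the tree off as a leftmost derivation:
  Step 1: S  =>  B B   (applied S -> B B)
  Step 2: B B  =>  b B   (applied B -> b)
  Step 3: b B  =>  b B B   (applied B -> B B)
  Step 4: b B B  =>  b B B B   (applied B -> B B)
  Step 5: b B B B  =>  b B B B B   (applied B -> B B)
  Step 6: b B B B B  =>  b B B B B B   (applied B -> B B)
  Step 7: b B B B B B  =>  b b B B B B   (applied B -> b)
  Step 8: b b B B B B  =>  b b b B B B   (applied B -> b)
  Step 9: b b b B B B  =>  b b b B B B B   (applied B -> B B)
  Step 10: b b b B B B B  =>  b b b b B B B   (applied B -> b)
  Step 11: b b b b B B B  =>  b b b b B B B B   (applied B -> B B)
  Step 12: b b b b B B B B  =>  b b b b b B B B   (applied B -> b)
  Step 13: b b b b b B B B  =>  b b b b b b B B   (applied B -> b)
  Step 14: b b b b b b B B  =>  b b b b b b b B   (applied B -> b)
  Step 15: b b b b b b b B  =>  b b b b b b b B B   (applied B -> B B)
  Step 16: b b b b b b b B B  =>  b b b b b b b B B B   (applied B -> B B)
  Step 17: b b b b b b b B B B  =>  b b b b b b b B B B B   (applied B -> B B)
  Step 18: b b b b b b b B B B B  =>  b b b b b b b B B B B B   (applied B -> B B)
  Step 19: b b b b b b b B B B B B  =>  b b b b b b b b B B B B   (applied B -> b)
  Step 20: b b b b b b b b B B B B  =>  b b b b b b b b b B B B   (applied B -> b)
  Step 21: b b b b b b b b b B B B  =>  b b b b b b b b b B B B B   (applied B -> B B)
  Step 22: b b b b b b b b b B B B B  =>  b b b b b b b b b b B B B   (applied B -> b)
  Step 23: b b b b b b b b b b B B B  =>  b b b b b b b b b b b B B   (applied B -> b)
  Step 24: b b b b b b b b b b b B B  =>  b b b b b b b b b b b b B   (applied B -> b)
  Step 25: b b b b b b b b b b b b B  =>  b b b b b b b b b b b b b   (applied B -> b)
Final yield: b b b b b b b b b b b b b
Total rewrite steps: 25

25


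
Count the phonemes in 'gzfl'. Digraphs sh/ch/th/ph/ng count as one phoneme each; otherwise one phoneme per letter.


Parsing 'gzfl' greedily, digraphs first:
  'g' -> consonant phoneme (phonemes so far: 1)
  'z' -> consonant phoneme (phonemes so far: 2)
  'f' -> consonant phoneme (phonemes so far: 3)
  'l' -> consonant phoneme (phonemes so far: 4)
Total phonemes: 4

4


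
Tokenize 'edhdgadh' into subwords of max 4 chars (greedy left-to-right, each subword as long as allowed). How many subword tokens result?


'edhdgadh' has 8 characters.
Chunking with max size 4:
  Chunk 1: 'edhd' (positions 0-3)
  Chunk 2: 'gadh' (positions 4-7)
Total chunks: ceil(8 / 4) = 2

2


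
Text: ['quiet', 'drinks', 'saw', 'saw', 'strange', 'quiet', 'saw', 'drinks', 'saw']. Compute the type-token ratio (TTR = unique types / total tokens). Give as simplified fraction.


Tokens: 9
Unique types: ('drinks', 'quiet', 'saw', 'strange') = 4
TTR = 4/9
Already in lowest terms.

4/9


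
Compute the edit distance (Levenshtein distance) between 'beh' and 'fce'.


Building DP table for s1='beh' (len 3) and s2='fce' (len 3):
       f  c  e
    0  1  2  3
  b 1  1  2  3
  e 2  2  2  2
  h 3  3  3  3
Edit distance = dp[3][3] = 3

3


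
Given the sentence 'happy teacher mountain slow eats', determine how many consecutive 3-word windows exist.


Word trigrams from [5] words:
  Trigram 1: (happy teacher mountain)
  Trigram 2: (teacher mountain slow)
  Trigram 3: (mountain slow eats)
Total word trigrams: 5 - 2 = 3

3


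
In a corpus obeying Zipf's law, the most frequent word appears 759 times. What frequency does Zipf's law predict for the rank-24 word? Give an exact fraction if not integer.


Zipf's law: freq(rank) = f1 / rank
f1 = 759, rank = 24
freq = 759 / 24
GCD(759, 24) = 3
Simplified: 253/8

253/8


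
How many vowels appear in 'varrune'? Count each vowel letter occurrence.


Scanning each character of 'varrune':
  Position 1: 'v' -> consonant (running count: 0)
  Position 2: 'a' -> vowel (running count: 1)
  Position 3: 'r' -> consonant (running count: 1)
  Position 4: 'r' -> consonant (running count: 1)
  Position 5: 'u' -> vowel (running count: 2)
  Position 6: 'n' -> consonant (running count: 2)
  Position 7: 'e' -> vowel (running count: 3)
Total vowels: 3

3


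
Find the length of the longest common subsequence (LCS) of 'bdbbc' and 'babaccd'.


DP table for LCS of 'bdbbc' and 'babaccd':
       b  a  b  a  c  c  d
    0  0  0  0  0  0  0  0
  b 0  1  1  1  1  1  1  1
  d 0  1  1  1  1  1  1  2
  b 0  1  1  2  2  2  2  2
  b 0  1  1  2  2  2  2  2
  c 0  1  1  2  2  3  3  3
LCS: 'bbc'
LCS length = 3

3


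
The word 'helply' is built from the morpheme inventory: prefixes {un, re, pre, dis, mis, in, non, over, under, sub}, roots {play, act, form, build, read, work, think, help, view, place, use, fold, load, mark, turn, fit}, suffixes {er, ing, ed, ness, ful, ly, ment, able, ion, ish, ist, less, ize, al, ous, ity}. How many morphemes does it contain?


Segmenting 'helply' against the inventory:
  'help' -> root (morpheme 1)
  'ly' -> suffix (morpheme 2)
Total morphemes: 2

2


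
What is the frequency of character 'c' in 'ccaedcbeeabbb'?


Scanning 'ccaedcbeeabbb' for 'c':
  Position 0: 'c' -> MATCH (count: 1)
  Position 1: 'c' -> MATCH (count: 2)
  Position 5: 'c' -> MATCH (count: 3)
Total occurrences of 'c': 3

3


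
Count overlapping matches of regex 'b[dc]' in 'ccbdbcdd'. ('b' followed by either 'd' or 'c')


Pattern: b[dc] means 'b' followed by either 'd' or 'c'.
Scanning 'ccbdbcdd' position-by-position:
  Pos 0: window 'cc' -> no
  Pos 1: window 'cb' -> no
  Pos 2: window 'bd' -> MATCH
  Pos 3: window 'db' -> no
  Pos 4: window 'bc' -> MATCH
  Pos 5: window 'cd' -> no
  Pos 6: window 'dd' -> no
  Pos 7: window 'd' -> no
Total matches: 2

2


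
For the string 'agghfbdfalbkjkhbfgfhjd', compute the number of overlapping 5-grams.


String 'agghfbdfalbkjkhbfgfhjd' has length L = 22.
Number of overlapping n-grams = L - n + 1
Substituting: 22 - 5 + 1 = 18

18


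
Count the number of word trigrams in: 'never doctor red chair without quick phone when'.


Word trigrams from [8] words:
  Trigram 1: (never doctor red)
  Trigram 2: (doctor red chair)
  Trigram 3: (red chair without)
  Trigram 4: (chair without quick)
  Trigram 5: (without quick phone)
  Trigram 6: (quick phone when)
Total word trigrams: 8 - 2 = 6

6


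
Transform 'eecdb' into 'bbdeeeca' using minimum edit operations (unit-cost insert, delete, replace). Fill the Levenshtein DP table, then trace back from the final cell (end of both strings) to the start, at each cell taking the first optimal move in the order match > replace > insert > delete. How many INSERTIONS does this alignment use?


Edit distance = 6. Backtracking from cell (5, 8) with preference match > replace > insert > delete,
then listing the resulting alignment 'eecdb' -> 'bbdeeeca' left to right:
  Step 1: insert 'b' [insertion #1]
  Step 2: insert 'b' [insertion #2]
  Step 3: insert 'd' [insertion #3]
  Step 4: keep 'e'
  Step 5: keep 'e'
  Step 6: replace c->e
  Step 7: replace d->c
  Step 8: replace b->a
Total insertions: 3

3


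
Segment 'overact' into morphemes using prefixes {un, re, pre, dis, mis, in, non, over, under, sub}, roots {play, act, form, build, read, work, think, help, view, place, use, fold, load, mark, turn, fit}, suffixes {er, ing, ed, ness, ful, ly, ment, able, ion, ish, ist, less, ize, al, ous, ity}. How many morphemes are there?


Segmenting 'overact' against the inventory:
  'over' -> prefix (morpheme 1)
  'act' -> root (morpheme 2)
Total morphemes: 2

2


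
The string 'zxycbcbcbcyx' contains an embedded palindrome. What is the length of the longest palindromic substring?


Scanning 'zxycbcbcbcyx' for palindromic substrings.
Substring at positions 1-11: 'xycbcbcbcyx'.
Check: reverse('xycbcbcbcyx') = 'xycbcbcbcyx' -> palindrome confirmed.
Neighbouring characters ('z' / '-') break symmetry, so it cannot extend further.
No longer palindromic substring exists; longest length = 11

11


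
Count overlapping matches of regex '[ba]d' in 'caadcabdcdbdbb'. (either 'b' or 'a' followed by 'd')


Pattern: [ba]d means either 'b' or 'a' followed by 'd'.
Scanning 'caadcabdcdbdbb' position-by-position:
  Pos 0: window 'ca' -> no
  Pos 1: window 'aa' -> no
  Pos 2: window 'ad' -> MATCH
  Pos 3: window 'dc' -> no
  Pos 4: window 'ca' -> no
  Pos 5: window 'ab' -> no
  Pos 6: window 'bd' -> MATCH
  Pos 7: window 'dc' -> no
  Pos 8: window 'cd' -> no
  Pos 9: window 'db' -> no
  Pos 10: window 'bd' -> MATCH
  Pos 11: window 'db' -> no
  Pos 12: window 'bb' -> no
  Pos 13: window 'b' -> no
Total matches: 3

3


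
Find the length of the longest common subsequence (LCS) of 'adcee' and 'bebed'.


DP table for LCS of 'adcee' and 'bebed':
       b  e  b  e  d
    0  0  0  0  0  0
  a 0  0  0  0  0  0
  d 0  0  0  0  0  1
  c 0  0  0  0  0  1
  e 0  0  1  1  1  1
  e 0  0  1  1  2  2
LCS: 'ee'
LCS length = 2

2


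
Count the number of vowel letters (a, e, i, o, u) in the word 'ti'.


Scanning each character of 'ti':
  Position 1: 't' -> consonant (running count: 0)
  Position 2: 'i' -> vowel (running count: 1)
Total vowels: 1

1


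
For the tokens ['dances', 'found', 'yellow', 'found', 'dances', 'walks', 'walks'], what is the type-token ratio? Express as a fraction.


Tokens: 7
Unique types: ('dances', 'found', 'walks', 'yellow') = 4
TTR = 4/7
Already in lowest terms.

4/7


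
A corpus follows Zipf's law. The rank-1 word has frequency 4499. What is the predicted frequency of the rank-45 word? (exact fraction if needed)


Zipf's law: freq(rank) = f1 / rank
f1 = 4499, rank = 45
freq = 4499 / 45
GCD(4499, 45) = 1
Simplified: 4499/45

4499/45


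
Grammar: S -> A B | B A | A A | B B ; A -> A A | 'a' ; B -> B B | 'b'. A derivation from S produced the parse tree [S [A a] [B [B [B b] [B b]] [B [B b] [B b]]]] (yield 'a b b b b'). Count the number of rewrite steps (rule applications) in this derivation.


Every bracketed nonterminal node [X ...] in the tree is produced by exactly one rule application.
Reading the tree off as a leftmost derivation:
  Step 1: S  =>  A B   (applied S -> A B)
  Step 2: A B  =>  a B   (applied A -> a)
  Step 3: a B  =>  a B B   (applied B -> B B)
  Step 4: a B B  =>  a B B B   (applied B -> B B)
  Step 5: a B B B  =>  a b B B   (applied B -> b)
  Step 6: a b B B  =>  a b b B   (applied B -> b)
  Step 7: a b b B  =>  a b b B B   (applied B -> B B)
  Step 8: a b b B B  =>  a b b b B   (applied B -> b)
  Step 9: a b b b B  =>  a b b b b   (applied B -> b)
Final yield: a b b b b
Total rewrite steps: 9

9


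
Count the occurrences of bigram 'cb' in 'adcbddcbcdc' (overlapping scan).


Scanning 'adcbddcbcdc' for bigram 'cb':
  Position 0: 'ad' -> no
  Position 1: 'dc' -> no
  Position 2: 'cb' -> MATCH
  Position 3: 'bd' -> no
  Position 4: 'dd' -> no
  Position 5: 'dc' -> no
  Position 6: 'cb' -> MATCH
  Position 7: 'bc' -> no
  Position 8: 'cd' -> no
  Position 9: 'dc' -> no
Total matches: 2

2


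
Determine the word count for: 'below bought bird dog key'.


Counting words by splitting on spaces:
  Word 1: 'below'
  Word 2: 'bought'
  Word 3: 'bird'
  Word 4: 'dog'
  Word 5: 'key'
Total words: 5

5


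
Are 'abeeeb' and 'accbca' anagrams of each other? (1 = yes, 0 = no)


Sort characters of 'abeeeb': 'abbeee'
Sort characters of 'accbca': 'aabccc'
Sorted forms differ -> they are NOT anagrams
Result: 0

0


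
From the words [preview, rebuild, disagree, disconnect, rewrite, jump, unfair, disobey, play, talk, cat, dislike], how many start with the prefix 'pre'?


Checking each word for prefix 'pre':
  'preview' -> YES, starts with 'pre' (count: 1)
  'rebuild' -> no (count: 1)
  'disagree' -> no (count: 1)
  'disconnect' -> no (count: 1)
  'rewrite' -> no (count: 1)
  'jump' -> no (count: 1)
  'unfair' -> no (count: 1)
  'disobey' -> no (count: 1)
  'play' -> no (count: 1)
  'talk' -> no (count: 1)
  'cat' -> no (count: 1)
  'dislike' -> no (count: 1)
Total with prefix 'pre': 1

1


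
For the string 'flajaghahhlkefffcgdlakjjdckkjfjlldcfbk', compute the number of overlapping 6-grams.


String 'flajaghahhlkefffcgdlakjjdckkjfjlldcfbk' has length L = 38.
Number of overlapping n-grams = L - n + 1
Substituting: 38 - 6 + 1 = 33

33


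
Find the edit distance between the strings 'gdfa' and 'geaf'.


Building DP table for s1='gdfa' (len 4) and s2='geaf' (len 4):
       g  e  a  f
    0  1  2  3  4
  g 1  0  1  2  3
  d 2  1  1  2  3
  f 3  2  2  2  2
  a 4  3  3  2  3
Edit distance = dp[4][4] = 3

3


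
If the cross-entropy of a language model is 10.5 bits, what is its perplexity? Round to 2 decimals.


Perplexity formula: PP = 2^H
H = 10.5
PP = 2^10.5
Decompose: 2^10.5 = 2^10 * 2^0.5 = 2^10 * sqrt(2)
2^10 = 1024, sqrt(2) ~ 1.4142136
PP ~ 1024 * 1.4142136 = 1448.1547264
Rounded to 2 decimals: 1448.15

1448.15


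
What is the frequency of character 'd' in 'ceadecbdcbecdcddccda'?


Scanning 'ceadecbdcbecdcddccda' for 'd':
  Position 3: 'd' -> MATCH (count: 1)
  Position 7: 'd' -> MATCH (count: 2)
  Position 12: 'd' -> MATCH (count: 3)
  Position 14: 'd' -> MATCH (count: 4)
  Position 15: 'd' -> MATCH (count: 5)
  Position 18: 'd' -> MATCH (count: 6)
Total occurrences of 'd': 6

6


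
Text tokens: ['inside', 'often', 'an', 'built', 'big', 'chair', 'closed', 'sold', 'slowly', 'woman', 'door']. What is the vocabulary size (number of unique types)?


Listing all tokens and tracking unique types:
  Token 1: 'inside' -> NEW (unique so far: 1)
  Token 2: 'often' -> NEW (unique so far: 2)
  Token 3: 'an' -> NEW (unique so far: 3)
  Token 4: 'built' -> NEW (unique so far: 4)
  Token 5: 'big' -> NEW (unique so far: 5)
  Token 6: 'chair' -> NEW (unique so far: 6)
  Token 7: 'closed' -> NEW (unique so far: 7)
  Token 8: 'sold' -> NEW (unique so far: 8)
  Token 9: 'slowly' -> NEW (unique so far: 9)
  Token 10: 'woman' -> NEW (unique so far: 10)
  Token 11: 'door' -> NEW (unique so far: 11)
Unique types: ('an', 'big', 'built', 'chair', 'closed', 'door', 'inside', 'often', 'slowly', 'sold', 'woman')
Vocabulary size: 11

11


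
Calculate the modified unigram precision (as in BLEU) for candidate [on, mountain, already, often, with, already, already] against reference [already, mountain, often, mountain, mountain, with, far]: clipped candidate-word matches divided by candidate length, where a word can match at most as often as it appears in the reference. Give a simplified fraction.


Reference word counts: {'already': 1, 'far': 1, 'mountain': 3, 'often': 1, 'with': 1}
Checking each candidate word (with clipping):
  'on' -> not in reference -> no match (matches: 0)
  'mountain' -> in reference (ref count 3, used 1/3) -> match (matches: 1)
  'already' -> in reference (ref count 1, used 1/1) -> match (matches: 2)
  'often' -> in reference (ref count 1, used 1/1) -> match (matches: 3)
  'with' -> in reference (ref count 1, used 1/1) -> match (matches: 4)
  'already' -> ref count 1 already used up (1/1) -> clipped, no match (matches: 4)
  'already' -> ref count 1 already used up (1/1) -> clipped, no match (matches: 4)
Clipped matches: 4, Candidate length: 7
Precision = 4/7

4/7


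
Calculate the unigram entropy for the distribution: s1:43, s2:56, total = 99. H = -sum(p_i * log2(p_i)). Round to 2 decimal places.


Computing entropy H = -sum(p_i * log2(p_i)):
  s1: p = 43/99 = 0.4343, -p*log2(p) = 0.5226
  s2: p = 56/99 = 0.5657, -p*log2(p) = 0.4650
H = sum of terms = 0.9876
Rounded to 2 decimals: 0.99

0.99


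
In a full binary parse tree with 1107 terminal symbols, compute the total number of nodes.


Leaf nodes (terminals): 1107
Internal nodes = n - 1 = 1107 - 1 = 1106
Total = leaves + internal = 1107 + 1106 = 2213

2213


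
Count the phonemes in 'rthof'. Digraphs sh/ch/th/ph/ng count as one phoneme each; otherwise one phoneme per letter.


Parsing 'rthof' greedily, digraphs first:
  'r' -> consonant phoneme (phonemes so far: 1)
  'th' -> digraph (1 consonant phoneme) (phonemes so far: 2)
  'o' -> vowel phoneme (phonemes so far: 3)
  'f' -> consonant phoneme (phonemes so far: 4)
Total phonemes: 4

4


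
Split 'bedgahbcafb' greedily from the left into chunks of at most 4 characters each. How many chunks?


'bedgahbcafb' has 11 characters.
Chunking with max size 4:
  Chunk 1: 'bedg' (positions 0-3)
  Chunk 2: 'ahbc' (positions 4-7)
  Chunk 3: 'afb' (positions 8-10)
Total chunks: ceil(11 / 4) = 3

3


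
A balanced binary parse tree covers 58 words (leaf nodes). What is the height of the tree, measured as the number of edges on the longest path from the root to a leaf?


In a balanced binary tree with n leaves the deepest leaf is ceil(log2(n)) edges below the root.
log2(58) = 5.8580
ceil(5.8580) = 6
height (edges) = 6

6


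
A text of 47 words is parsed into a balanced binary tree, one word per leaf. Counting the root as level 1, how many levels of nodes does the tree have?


In a balanced binary tree with n leaves the deepest leaf is ceil(log2(n)) edges below the root,
so counting node levels inclusive of root and leaves gives ceil(log2(n)) + 1 levels.
log2(47) = 5.5546
ceil(5.5546) = 6
levels = 6 + 1 = 7

7


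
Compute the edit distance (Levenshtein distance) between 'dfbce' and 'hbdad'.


Building DP table for s1='dfbce' (len 5) and s2='hbdad' (len 5):
       h  b  d  a  d
    0  1  2  3  4  5
  d 1  1  2  2  3  4
  f 2  2  2  3  3  4
  b 3  3  2  3  4  4
  c 4  4  3  3  4  5
  e 5  5  4  4  4  5
Edit distance = dp[5][5] = 5

5


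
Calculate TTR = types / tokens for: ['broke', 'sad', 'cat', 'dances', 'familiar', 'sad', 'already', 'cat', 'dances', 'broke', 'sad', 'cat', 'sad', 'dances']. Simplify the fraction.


Tokens: 14
Unique types: ('already', 'broke', 'cat', 'dances', 'familiar', 'sad') = 6
TTR = 6/14
Simplify: divide both by 2 -> 3/7
TTR = 3/7

3/7


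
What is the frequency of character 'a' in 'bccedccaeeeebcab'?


Scanning 'bccedccaeeeebcab' for 'a':
  Position 7: 'a' -> MATCH (count: 1)
  Position 14: 'a' -> MATCH (count: 2)
Total occurrences of 'a': 2

2


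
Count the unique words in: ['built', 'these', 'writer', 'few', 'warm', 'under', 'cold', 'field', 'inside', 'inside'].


Listing all tokens and tracking unique types:
  Token 1: 'built' -> NEW (unique so far: 1)
  Token 2: 'these' -> NEW (unique so far: 2)
  Token 3: 'writer' -> NEW (unique so far: 3)
  Token 4: 'few' -> NEW (unique so far: 4)
  Token 5: 'warm' -> NEW (unique so far: 5)
  Token 6: 'under' -> NEW (unique so far: 6)
  Token 7: 'cold' -> NEW (unique so far: 7)
  Token 8: 'field' -> NEW (unique so far: 8)
  Token 9: 'inside' -> NEW (unique so far: 9)
  Token 10: 'inside' -> duplicate (unique so far: 9)
Unique types: ('built', 'cold', 'few', 'field', 'inside', 'these', 'under', 'warm', 'writer')
Vocabulary size: 9

9


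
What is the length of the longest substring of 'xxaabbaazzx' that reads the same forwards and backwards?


Scanning 'xxaabbaazzx' for palindromic substrings.
Substring at positions 2-7: 'aabbaa'.
Check: reverse('aabbaa') = 'aabbaa' -> palindrome confirmed.
Neighbouring characters ('x' / 'z') break symmetry, so it cannot extend further.
No longer palindromic substring exists; longest length = 6

6


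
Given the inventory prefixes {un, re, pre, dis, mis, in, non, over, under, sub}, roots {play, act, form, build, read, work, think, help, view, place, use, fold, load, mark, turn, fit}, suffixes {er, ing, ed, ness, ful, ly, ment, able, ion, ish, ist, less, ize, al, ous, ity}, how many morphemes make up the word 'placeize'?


Segmenting 'placeize' against the inventory:
  'place' -> root (morpheme 1)
  'ize' -> suffix (morpheme 2)
Total morphemes: 2

2
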